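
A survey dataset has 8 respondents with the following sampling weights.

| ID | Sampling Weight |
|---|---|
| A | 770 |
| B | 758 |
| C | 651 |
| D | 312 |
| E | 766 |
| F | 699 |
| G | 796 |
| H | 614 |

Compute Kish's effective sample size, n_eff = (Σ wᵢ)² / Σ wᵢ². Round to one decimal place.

7.6

Σ wᵢ = 770 + 758 + 651 + 312 + 766 + 699 + 796 + 614 = 5366
Σ wᵢ² = 592900 + 574564 + 423801 + 97344 + 586756 + 488601 + 633616 + 376996 = 3774578
n_eff = 5366² / 3774578 = 28793956 / 3774578 = 7.6283908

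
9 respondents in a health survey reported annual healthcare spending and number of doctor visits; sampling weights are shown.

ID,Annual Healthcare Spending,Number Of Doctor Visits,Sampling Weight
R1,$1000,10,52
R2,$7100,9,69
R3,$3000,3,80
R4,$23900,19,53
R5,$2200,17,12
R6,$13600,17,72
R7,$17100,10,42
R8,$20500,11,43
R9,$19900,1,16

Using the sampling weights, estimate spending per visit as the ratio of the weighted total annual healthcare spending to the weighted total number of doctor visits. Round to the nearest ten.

1050

Σ wᵢ·y = 1000×52 + 7100×69 + 3000×80 + 23900×53 + 2200×12 + 13600×72 + 17100×42 + 20500×43 + 19900×16
  = 4972300
Σ wᵢ·x = 10×52 + 9×69 + 3×80 + 19×53 + 17×12 + 17×72 + 10×42 + 11×43 + 1×16
  = 4725
Ratio = 4972300 / 4725 = 1052.3386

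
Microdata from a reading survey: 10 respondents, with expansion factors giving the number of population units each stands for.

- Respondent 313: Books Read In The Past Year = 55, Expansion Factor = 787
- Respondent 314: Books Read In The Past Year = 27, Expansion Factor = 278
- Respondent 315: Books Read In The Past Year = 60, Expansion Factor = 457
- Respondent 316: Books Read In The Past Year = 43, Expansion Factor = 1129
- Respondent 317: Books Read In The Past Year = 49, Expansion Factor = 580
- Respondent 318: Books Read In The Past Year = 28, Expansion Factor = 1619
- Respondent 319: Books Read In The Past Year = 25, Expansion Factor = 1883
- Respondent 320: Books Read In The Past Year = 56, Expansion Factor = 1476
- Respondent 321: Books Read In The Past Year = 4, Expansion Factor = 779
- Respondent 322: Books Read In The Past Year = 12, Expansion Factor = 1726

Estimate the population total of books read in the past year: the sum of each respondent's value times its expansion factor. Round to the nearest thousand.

354000

Weighted total = 55×787 + 27×278 + 60×457 + 43×1129 + 49×580 + 28×1619 + 25×1883 + 56×1476 + 4×779 + 12×1726
  = 43285 + 7506 + 27420 + 48547 + 28420 + 45332 + 47075 + 82656 + 3116 + 20712 = 354069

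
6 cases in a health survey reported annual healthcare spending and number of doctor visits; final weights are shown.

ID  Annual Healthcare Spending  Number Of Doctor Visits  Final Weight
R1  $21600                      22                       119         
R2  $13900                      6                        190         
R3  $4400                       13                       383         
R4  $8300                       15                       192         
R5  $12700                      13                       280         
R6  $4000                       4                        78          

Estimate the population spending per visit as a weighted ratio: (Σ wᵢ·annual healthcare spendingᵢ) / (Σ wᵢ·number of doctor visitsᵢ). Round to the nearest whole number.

794

Σ wᵢ·y = 21600×119 + 13900×190 + 4400×383 + 8300×192 + 12700×280 + 4000×78
  = 12358200
Σ wᵢ·x = 22×119 + 6×190 + 13×383 + 15×192 + 13×280 + 4×78
  = 15569
Ratio = 12358200 / 15569 = 793.76967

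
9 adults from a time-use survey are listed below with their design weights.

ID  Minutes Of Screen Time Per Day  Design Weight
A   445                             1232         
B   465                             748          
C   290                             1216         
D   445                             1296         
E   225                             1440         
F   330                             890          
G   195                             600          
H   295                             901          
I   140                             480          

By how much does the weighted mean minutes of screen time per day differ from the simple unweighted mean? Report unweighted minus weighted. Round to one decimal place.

Unweighted sum = 445 + 465 + 290 + 445 + 225 + 330 + 195 + 295 + 140 = 2830
Unweighted mean = 2830 / 9 = 314.44444
Weighted sum = 445×1232 + 465×748 + 290×1216 + 445×1296 + 225×1440 + 330×890 + 195×600 + 295×901 + 140×480
  = 2893115
Sum of weights = 1232 + 748 + 1216 + 1296 + 1440 + 890 + 600 + 901 + 480 = 8803
Weighted mean = 2893115 / 8803 = 328.65103
Difference (unweighted minus weighted) = -14.206584

-14.2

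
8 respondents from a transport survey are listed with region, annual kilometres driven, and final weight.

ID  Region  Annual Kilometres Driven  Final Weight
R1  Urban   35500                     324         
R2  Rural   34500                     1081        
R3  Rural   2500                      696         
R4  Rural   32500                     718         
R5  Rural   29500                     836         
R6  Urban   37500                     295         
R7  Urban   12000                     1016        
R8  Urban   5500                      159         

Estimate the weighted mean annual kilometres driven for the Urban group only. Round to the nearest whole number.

Urban rows: R1, R6, R7, R8
Weighted sum = 35500×324 + 37500×295 + 12000×1016 + 5500×159
  = 11502000 + 11062500 + 12192000 + 874500 = 35631000
Sum of weights = 1794
Weighted mean = 35631000 / 1794 = 19861.204

19861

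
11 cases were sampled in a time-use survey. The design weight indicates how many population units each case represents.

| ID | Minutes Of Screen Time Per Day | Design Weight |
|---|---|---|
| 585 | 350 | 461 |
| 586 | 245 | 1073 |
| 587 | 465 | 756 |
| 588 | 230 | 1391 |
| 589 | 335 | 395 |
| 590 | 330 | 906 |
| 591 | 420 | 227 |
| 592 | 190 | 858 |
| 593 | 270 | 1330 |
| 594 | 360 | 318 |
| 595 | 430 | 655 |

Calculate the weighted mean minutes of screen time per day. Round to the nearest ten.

300

Weighted sum = 350×461 + 245×1073 + 465×756 + 230×1391 + 335×395 + 330×906 + 420×227 + 190×858 + 270×1330 + 360×318 + 430×655
  = 2540600
Sum of weights = 461 + 1073 + 756 + 1391 + 395 + 906 + 227 + 858 + 1330 + 318 + 655 = 8370
Weighted mean = 2540600 / 8370 = 303.53644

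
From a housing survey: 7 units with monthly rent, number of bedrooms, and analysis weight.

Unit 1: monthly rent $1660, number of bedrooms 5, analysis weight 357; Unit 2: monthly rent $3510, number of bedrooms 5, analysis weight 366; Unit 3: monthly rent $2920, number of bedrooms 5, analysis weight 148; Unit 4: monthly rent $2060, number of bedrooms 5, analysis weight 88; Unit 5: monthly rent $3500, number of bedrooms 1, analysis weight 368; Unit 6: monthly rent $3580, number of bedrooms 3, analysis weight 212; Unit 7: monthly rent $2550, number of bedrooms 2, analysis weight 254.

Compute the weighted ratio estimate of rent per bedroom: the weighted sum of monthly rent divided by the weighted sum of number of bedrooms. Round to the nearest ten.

Σ wᵢ·y = 1660×357 + 3510×366 + 2920×148 + 2060×88 + 3500×368 + 3580×212 + 2550×254
  = 5185380
Σ wᵢ·x = 5×357 + 5×366 + 5×148 + 5×88 + 1×368 + 3×212 + 2×254
  = 1785 + 1830 + 740 + 440 + 368 + 636 + 508 = 6307
Ratio = 5185380 / 6307 = 822.16268

820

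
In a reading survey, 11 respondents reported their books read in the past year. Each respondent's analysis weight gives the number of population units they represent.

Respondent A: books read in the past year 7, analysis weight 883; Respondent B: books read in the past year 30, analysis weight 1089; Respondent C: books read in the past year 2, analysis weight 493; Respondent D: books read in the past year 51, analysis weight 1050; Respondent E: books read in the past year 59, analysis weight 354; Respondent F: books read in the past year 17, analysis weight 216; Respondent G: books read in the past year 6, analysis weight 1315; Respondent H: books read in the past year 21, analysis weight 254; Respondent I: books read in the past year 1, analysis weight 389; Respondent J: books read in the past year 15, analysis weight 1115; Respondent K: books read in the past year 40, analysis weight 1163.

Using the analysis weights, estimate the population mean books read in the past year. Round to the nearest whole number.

Weighted sum = 7×883 + 30×1089 + 2×493 + 51×1050 + 59×354 + 17×216 + 6×1315 + 21×254 + 1×389 + 15×1115 + 40×1163
  = 6181 + 32670 + 986 + 53550 + 20886 + 3672 + 7890 + 5334 + 389 + 16725 + 46520 = 194803
Sum of weights = 883 + 1089 + 493 + 1050 + 354 + 216 + 1315 + 254 + 389 + 1115 + 1163 = 8321
Weighted mean = 194803 / 8321 = 23.411008

23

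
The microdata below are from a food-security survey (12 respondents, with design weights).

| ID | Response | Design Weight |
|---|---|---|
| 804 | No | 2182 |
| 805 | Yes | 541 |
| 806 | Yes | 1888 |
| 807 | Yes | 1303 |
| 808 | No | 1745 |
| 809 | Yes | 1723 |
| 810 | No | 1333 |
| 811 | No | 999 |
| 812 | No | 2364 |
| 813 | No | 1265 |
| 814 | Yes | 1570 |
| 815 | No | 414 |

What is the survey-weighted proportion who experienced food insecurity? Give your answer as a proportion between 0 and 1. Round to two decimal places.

0.41

Sum of weights for 'Yes' = 541 + 1888 + 1303 + 1723 + 1570 = 7025
Total weight = 2182 + 541 + 1888 + 1303 + 1745 + 1723 + 1333 + 999 + 2364 + 1265 + 1570 + 414 = 17327
Weighted proportion = 7025 / 17327 = 0.4054366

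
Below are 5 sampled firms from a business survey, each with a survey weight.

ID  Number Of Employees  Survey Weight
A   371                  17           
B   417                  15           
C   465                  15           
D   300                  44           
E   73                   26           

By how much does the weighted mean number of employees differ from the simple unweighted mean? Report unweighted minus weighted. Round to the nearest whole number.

Unweighted sum = 1626
Unweighted mean = 1626 / 5 = 325.2
Weighted sum = 371×17 + 417×15 + 465×15 + 300×44 + 73×26
  = 34635
Sum of weights = 17 + 15 + 15 + 44 + 26 = 117
Weighted mean = 34635 / 117 = 296.02564
Difference (unweighted minus weighted) = 29.174359

29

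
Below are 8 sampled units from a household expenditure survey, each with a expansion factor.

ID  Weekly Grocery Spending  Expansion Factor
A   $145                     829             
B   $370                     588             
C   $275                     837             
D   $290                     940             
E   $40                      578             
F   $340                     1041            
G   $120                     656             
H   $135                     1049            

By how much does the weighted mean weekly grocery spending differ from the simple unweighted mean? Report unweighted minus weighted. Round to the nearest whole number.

-6

Unweighted sum = 145 + 370 + 275 + 290 + 40 + 340 + 120 + 135 = 1715
Unweighted mean = 1715 / 8 = 214.375
Weighted sum = 145×829 + 370×588 + 275×837 + 290×940 + 40×578 + 340×1041 + 120×656 + 135×1049
  = 1437935
Sum of weights = 829 + 588 + 837 + 940 + 578 + 1041 + 656 + 1049 = 6518
Weighted mean = 1437935 / 6518 = 220.60985
Difference (unweighted minus weighted) = -6.2348496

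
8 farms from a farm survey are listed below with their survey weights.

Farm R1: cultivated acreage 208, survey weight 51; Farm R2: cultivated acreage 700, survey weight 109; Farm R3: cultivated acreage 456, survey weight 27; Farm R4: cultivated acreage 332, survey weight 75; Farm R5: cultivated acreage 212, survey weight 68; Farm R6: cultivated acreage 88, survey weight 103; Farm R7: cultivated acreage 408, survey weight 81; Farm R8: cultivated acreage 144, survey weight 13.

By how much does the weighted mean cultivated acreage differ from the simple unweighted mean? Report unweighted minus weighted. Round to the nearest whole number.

Unweighted sum = 208 + 700 + 456 + 332 + 212 + 88 + 408 + 144 = 2548
Unweighted mean = 2548 / 8 = 318.5
Weighted sum = 182520
Sum of weights = 51 + 109 + 27 + 75 + 68 + 103 + 81 + 13 = 527
Weighted mean = 182520 / 527 = 346.33776
Difference (unweighted minus weighted) = -27.837761

-28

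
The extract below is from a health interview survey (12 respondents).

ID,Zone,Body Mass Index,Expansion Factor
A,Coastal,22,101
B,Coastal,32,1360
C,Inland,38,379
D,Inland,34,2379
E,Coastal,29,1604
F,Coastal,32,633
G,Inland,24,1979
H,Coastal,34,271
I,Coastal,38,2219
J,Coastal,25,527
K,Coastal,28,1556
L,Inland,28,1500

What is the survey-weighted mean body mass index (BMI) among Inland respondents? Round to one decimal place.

Inland rows: C, D, G, L
Weighted sum = 38×379 + 34×2379 + 24×1979 + 28×1500
  = 14402 + 80886 + 47496 + 42000 = 184784
Sum of weights = 379 + 2379 + 1979 + 1500 = 6237
Weighted mean = 184784 / 6237 = 29.627064

29.6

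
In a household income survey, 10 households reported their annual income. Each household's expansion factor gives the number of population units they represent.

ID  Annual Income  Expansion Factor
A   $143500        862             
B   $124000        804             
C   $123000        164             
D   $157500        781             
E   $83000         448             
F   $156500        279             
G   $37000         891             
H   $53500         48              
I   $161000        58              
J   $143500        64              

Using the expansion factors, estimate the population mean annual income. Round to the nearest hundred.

114000

Weighted sum = 501477000
Sum of weights = 862 + 804 + 164 + 781 + 448 + 279 + 891 + 48 + 58 + 64 = 4399
Weighted mean = 501477000 / 4399 = 113997.95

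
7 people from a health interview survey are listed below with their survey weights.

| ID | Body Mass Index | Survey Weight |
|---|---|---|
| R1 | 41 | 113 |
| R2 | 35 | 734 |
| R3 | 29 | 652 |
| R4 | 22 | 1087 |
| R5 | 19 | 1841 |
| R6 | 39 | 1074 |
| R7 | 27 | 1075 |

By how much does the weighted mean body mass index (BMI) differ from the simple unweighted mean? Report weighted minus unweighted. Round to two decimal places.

Unweighted sum = 41 + 35 + 29 + 22 + 19 + 39 + 27 = 212
Unweighted mean = 212 / 7 = 30.285714
Weighted sum = 41×113 + 35×734 + 29×652 + 22×1087 + 19×1841 + 39×1074 + 27×1075
  = 4633 + 25690 + 18908 + 23914 + 34979 + 41886 + 29025 = 179035
Sum of weights = 113 + 734 + 652 + 1087 + 1841 + 1074 + 1075 = 6576
Weighted mean = 179035 / 6576 = 27.225517
Difference (weighted minus unweighted) = -3.0601973

-3.06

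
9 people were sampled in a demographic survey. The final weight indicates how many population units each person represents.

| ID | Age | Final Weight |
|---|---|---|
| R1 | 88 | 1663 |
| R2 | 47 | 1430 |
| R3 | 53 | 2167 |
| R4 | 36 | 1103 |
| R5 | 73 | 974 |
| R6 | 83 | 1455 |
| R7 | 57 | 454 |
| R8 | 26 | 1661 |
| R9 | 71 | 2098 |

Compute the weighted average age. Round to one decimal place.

59.8

Weighted sum = 88×1663 + 47×1430 + 53×2167 + 36×1103 + 73×974 + 83×1455 + 57×454 + 26×1661 + 71×2098
  = 778002
Sum of weights = 1663 + 1430 + 2167 + 1103 + 974 + 1455 + 454 + 1661 + 2098 = 13005
Weighted mean = 778002 / 13005 = 59.823299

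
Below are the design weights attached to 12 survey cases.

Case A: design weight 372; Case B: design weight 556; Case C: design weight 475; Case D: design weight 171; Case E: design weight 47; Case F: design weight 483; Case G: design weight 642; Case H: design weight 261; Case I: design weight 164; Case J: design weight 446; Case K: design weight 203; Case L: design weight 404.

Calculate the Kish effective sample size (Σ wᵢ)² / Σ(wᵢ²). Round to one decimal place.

9.7

Σ wᵢ = 372 + 556 + 475 + 171 + 47 + 483 + 642 + 261 + 164 + 446 + 203 + 404 = 4224
Σ wᵢ² = 1848406
n_eff = 4224² / 1848406 = 17842176 / 1848406 = 9.6527365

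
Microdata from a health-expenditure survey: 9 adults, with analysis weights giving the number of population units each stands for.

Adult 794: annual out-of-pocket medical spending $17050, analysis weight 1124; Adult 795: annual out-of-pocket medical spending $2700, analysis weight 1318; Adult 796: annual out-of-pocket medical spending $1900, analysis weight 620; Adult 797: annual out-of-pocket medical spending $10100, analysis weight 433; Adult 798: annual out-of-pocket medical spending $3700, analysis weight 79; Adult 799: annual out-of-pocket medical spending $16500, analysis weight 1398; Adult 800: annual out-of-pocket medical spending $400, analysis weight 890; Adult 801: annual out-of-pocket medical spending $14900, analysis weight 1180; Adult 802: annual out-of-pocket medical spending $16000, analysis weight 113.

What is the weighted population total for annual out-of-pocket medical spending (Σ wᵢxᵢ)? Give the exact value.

71379400

Weighted total = 71379400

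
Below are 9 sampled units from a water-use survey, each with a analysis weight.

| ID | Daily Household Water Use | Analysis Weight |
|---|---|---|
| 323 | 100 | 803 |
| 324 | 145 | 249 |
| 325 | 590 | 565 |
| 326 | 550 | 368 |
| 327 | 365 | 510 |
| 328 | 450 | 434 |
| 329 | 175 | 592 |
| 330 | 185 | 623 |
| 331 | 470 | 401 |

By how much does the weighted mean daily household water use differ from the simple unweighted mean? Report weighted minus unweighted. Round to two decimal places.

Unweighted sum = 100 + 145 + 590 + 550 + 365 + 450 + 175 + 185 + 470 = 3030
Unweighted mean = 3030 / 9 = 336.66667
Weighted sum = 100×803 + 145×249 + 590×565 + 550×368 + 365×510 + 450×434 + 175×592 + 185×623 + 470×401
  = 80300 + 36105 + 333350 + 202400 + 186150 + 195300 + 103600 + 115255 + 188470 = 1440930
Sum of weights = 4545
Weighted mean = 1440930 / 4545 = 317.0363
Difference (weighted minus unweighted) = -19.630363

-19.63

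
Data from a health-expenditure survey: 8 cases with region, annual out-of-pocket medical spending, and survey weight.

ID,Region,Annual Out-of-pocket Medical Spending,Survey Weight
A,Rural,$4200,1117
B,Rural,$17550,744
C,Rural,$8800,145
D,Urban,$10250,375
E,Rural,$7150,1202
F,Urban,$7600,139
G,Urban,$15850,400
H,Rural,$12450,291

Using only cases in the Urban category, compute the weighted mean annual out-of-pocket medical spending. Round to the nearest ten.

12300

Urban rows: D, F, G
Weighted sum = 11240150
Sum of weights = 375 + 139 + 400 = 914
Weighted mean = 11240150 / 914 = 12297.757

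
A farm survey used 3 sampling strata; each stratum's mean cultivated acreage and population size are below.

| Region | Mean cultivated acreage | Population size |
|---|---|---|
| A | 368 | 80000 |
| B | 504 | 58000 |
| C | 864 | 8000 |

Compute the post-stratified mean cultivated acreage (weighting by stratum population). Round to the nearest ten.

450

Σ Nₕ·x̄ₕ = 368×80000 + 504×58000 + 864×8000
  = 29440000 + 29232000 + 6912000 = 65584000
Σ Nₕ = 80000 + 58000 + 8000 = 146000
Overall mean = 65584000 / 146000 = 449.20548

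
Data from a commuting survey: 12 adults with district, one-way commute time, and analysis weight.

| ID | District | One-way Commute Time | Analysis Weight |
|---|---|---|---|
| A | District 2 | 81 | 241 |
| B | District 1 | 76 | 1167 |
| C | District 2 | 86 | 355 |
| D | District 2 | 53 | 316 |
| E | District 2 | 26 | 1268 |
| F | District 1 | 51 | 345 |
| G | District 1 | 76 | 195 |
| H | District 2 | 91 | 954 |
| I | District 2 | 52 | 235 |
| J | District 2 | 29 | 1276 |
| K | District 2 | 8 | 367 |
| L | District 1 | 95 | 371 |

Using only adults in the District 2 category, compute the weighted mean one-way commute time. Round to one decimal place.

47.6

District 2 rows: A, C, D, E, H, I, J, K
Weighted sum = 81×241 + 86×355 + 53×316 + 26×1268 + 91×954 + 52×235 + 29×1276 + 8×367
  = 19521 + 30530 + 16748 + 32968 + 86814 + 12220 + 37004 + 2936 = 238741
Sum of weights = 241 + 355 + 316 + 1268 + 954 + 235 + 1276 + 367 = 5012
Weighted mean = 238741 / 5012 = 47.633879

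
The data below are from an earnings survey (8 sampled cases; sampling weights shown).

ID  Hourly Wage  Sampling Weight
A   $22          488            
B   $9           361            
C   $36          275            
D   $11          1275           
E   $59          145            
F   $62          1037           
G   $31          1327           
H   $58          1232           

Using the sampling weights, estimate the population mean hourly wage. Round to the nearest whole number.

36

Weighted sum = 223352
Sum of weights = 488 + 361 + 275 + 1275 + 145 + 1037 + 1327 + 1232 = 6140
Weighted mean = 223352 / 6140 = 36.376547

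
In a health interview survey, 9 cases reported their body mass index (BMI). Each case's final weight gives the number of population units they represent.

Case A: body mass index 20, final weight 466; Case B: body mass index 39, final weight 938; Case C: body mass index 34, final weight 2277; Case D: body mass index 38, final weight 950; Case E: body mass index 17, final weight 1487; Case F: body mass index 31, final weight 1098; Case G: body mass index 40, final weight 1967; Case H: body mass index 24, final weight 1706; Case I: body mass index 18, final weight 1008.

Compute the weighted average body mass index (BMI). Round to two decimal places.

29.97

Weighted sum = 20×466 + 39×938 + 34×2277 + 38×950 + 17×1487 + 31×1098 + 40×1967 + 24×1706 + 18×1008
  = 9320 + 36582 + 77418 + 36100 + 25279 + 34038 + 78680 + 40944 + 18144 = 356505
Sum of weights = 466 + 938 + 2277 + 950 + 1487 + 1098 + 1967 + 1706 + 1008 = 11897
Weighted mean = 356505 / 11897 = 29.965958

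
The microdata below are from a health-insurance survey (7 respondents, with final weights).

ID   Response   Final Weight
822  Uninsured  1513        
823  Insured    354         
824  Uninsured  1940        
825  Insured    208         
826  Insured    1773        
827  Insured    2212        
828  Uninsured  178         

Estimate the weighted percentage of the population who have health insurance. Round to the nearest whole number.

56

Sum of weights for 'Insured' = 354 + 208 + 1773 + 2212 = 4547
Total weight = 1513 + 354 + 1940 + 208 + 1773 + 2212 + 178 = 8178
Weighted proportion = 4547 / 8178 = 0.55600391 → 55.600391%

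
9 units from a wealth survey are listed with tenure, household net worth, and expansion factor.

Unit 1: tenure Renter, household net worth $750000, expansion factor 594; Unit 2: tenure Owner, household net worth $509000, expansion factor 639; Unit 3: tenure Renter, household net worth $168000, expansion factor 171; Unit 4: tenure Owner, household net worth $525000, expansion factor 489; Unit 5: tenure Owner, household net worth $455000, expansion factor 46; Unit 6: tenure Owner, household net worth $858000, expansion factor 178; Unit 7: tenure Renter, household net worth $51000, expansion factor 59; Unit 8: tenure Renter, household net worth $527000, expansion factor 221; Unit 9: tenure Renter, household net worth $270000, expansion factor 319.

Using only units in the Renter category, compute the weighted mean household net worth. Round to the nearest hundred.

498400

Renter rows: 1, 3, 7, 8, 9
Weighted sum = 679834000
Sum of weights = 1364
Weighted mean = 679834000 / 1364 = 498412.02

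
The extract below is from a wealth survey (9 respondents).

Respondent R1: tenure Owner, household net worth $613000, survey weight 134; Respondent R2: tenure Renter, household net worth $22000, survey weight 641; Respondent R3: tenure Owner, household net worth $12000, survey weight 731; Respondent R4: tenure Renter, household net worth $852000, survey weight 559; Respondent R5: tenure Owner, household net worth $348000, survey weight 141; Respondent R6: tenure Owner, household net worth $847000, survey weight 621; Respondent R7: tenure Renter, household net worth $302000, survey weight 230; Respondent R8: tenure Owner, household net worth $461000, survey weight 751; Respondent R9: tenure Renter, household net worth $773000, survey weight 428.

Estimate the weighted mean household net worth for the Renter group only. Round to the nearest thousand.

479000

Renter rows: R2, R4, R7, R9
Weighted sum = 22000×641 + 852000×559 + 302000×230 + 773000×428
  = 14102000 + 476268000 + 69460000 + 330844000 = 890674000
Sum of weights = 641 + 559 + 230 + 428 = 1858
Weighted mean = 890674000 / 1858 = 479372.44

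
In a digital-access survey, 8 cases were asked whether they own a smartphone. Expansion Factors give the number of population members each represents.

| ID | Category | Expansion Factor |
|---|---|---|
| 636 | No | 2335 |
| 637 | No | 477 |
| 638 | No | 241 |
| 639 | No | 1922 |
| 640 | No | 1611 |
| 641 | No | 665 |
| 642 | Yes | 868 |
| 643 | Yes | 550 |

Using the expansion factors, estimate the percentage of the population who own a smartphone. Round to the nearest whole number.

Sum of weights for 'Yes' = 868 + 550 = 1418
Total weight = 8669
Weighted proportion = 1418 / 8669 = 0.16357135 → 16.357135%

16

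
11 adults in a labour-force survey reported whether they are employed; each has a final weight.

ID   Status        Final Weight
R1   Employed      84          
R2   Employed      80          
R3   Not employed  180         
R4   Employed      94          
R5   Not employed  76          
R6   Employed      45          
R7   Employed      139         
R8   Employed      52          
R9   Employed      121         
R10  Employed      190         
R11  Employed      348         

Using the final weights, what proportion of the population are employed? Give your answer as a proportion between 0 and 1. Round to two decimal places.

0.82

Sum of weights for 'Employed' = 84 + 80 + 94 + 45 + 139 + 52 + 121 + 190 + 348 = 1153
Total weight = 84 + 80 + 180 + 94 + 76 + 45 + 139 + 52 + 121 + 190 + 348 = 1409
Weighted proportion = 1153 / 1409 = 0.81831086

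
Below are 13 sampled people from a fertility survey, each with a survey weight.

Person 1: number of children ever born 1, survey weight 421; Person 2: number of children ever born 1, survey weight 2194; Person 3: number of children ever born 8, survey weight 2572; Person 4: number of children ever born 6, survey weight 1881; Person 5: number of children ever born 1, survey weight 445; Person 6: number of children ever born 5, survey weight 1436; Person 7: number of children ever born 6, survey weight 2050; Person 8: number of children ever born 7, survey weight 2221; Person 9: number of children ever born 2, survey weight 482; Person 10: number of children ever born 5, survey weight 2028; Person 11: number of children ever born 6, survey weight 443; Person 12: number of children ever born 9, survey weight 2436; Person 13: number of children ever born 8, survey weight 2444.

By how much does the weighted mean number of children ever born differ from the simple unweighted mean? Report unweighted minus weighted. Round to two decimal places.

Unweighted sum = 65
Unweighted mean = 65 / 13 = 5
Weighted sum = 125187
Sum of weights = 21053
Weighted mean = 125187 / 21053 = 5.9462784
Difference (unweighted minus weighted) = -0.94627844

-0.95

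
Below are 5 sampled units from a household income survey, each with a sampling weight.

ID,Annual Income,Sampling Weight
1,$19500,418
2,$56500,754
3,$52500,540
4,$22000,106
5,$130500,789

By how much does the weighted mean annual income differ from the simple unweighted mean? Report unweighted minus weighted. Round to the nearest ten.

Unweighted sum = 19500 + 56500 + 52500 + 22000 + 130500 = 281000
Unweighted mean = 281000 / 5 = 56200
Weighted sum = 19500×418 + 56500×754 + 52500×540 + 22000×106 + 130500×789
  = 184398500
Sum of weights = 418 + 754 + 540 + 106 + 789 = 2607
Weighted mean = 184398500 / 2607 = 70732.068
Difference (unweighted minus weighted) = -14532.068

-14530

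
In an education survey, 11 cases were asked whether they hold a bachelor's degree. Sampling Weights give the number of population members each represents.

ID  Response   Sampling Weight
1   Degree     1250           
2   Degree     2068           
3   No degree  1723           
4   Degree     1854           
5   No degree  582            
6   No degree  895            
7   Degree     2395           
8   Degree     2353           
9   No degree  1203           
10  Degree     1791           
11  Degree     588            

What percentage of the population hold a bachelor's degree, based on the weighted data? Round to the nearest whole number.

Sum of weights for 'Degree' = 1250 + 2068 + 1854 + 2395 + 2353 + 1791 + 588 = 12299
Total weight = 1250 + 2068 + 1723 + 1854 + 582 + 895 + 2395 + 2353 + 1203 + 1791 + 588 = 16702
Weighted proportion = 12299 / 16702 = 0.73637888 → 73.637888%

74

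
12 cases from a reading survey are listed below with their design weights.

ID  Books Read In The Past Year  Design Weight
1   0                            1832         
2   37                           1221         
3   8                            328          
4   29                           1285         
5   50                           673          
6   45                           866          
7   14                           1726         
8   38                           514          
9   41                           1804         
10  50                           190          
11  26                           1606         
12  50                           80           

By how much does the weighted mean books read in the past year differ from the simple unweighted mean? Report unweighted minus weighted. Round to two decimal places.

Unweighted sum = 0 + 37 + 8 + 29 + 50 + 45 + 14 + 38 + 41 + 50 + 26 + 50 = 388
Unweighted mean = 388 / 12 = 32.333333
Weighted sum = 0×1832 + 37×1221 + 8×328 + 29×1285 + 50×673 + 45×866 + 14×1726 + 38×514 + 41×1804 + 50×190 + 26×1606 + 50×80
  = 0 + 45177 + 2624 + 37265 + 33650 + 38970 + 24164 + 19532 + 73964 + 9500 + 41756 + 4000 = 330602
Sum of weights = 12125
Weighted mean = 330602 / 12125 = 27.266144
Difference (unweighted minus weighted) = 5.067189

5.07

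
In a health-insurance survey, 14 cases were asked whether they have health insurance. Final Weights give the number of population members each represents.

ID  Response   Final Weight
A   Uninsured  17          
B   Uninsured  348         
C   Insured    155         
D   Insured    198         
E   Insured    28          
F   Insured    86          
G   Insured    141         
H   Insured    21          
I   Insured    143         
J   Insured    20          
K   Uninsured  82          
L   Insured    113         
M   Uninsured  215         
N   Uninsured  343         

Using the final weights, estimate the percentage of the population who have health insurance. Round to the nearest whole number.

47

Sum of weights for 'Insured' = 155 + 198 + 28 + 86 + 141 + 21 + 143 + 20 + 113 = 905
Total weight = 1910
Weighted proportion = 905 / 1910 = 0.47382199 → 47.382199%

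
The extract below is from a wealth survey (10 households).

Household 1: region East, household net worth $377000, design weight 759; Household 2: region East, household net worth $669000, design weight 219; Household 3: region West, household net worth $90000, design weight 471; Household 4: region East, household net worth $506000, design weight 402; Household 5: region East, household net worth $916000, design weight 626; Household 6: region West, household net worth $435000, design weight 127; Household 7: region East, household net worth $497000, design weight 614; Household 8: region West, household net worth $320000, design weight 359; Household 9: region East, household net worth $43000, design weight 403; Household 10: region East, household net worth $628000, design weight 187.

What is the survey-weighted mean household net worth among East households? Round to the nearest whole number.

513833

East rows: 1, 2, 4, 5, 7, 9, 10
Weighted sum = 1649405000
Sum of weights = 759 + 219 + 402 + 626 + 614 + 403 + 187 = 3210
Weighted mean = 1649405000 / 3210 = 513833.33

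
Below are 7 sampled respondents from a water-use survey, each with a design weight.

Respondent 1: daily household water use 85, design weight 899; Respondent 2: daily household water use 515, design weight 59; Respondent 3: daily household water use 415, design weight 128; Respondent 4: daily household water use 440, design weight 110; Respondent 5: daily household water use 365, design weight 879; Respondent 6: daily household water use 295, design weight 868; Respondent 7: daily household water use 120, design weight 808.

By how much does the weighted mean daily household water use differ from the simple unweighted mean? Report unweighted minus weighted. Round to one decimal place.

Unweighted sum = 2235
Unweighted mean = 2235 / 7 = 319.28571
Weighted sum = 85×899 + 515×59 + 415×128 + 440×110 + 365×879 + 295×868 + 120×808
  = 76415 + 30385 + 53120 + 48400 + 320835 + 256060 + 96960 = 882175
Sum of weights = 899 + 59 + 128 + 110 + 879 + 868 + 808 = 3751
Weighted mean = 882175 / 3751 = 235.18395
Difference (unweighted minus weighted) = 84.101763

84.1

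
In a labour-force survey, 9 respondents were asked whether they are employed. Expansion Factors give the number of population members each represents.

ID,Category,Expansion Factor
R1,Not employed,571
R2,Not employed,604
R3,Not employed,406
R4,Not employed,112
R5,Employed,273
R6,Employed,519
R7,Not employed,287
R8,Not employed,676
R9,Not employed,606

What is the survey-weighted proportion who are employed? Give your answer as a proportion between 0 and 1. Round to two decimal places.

Sum of weights for 'Employed' = 273 + 519 = 792
Total weight = 4054
Weighted proportion = 792 / 4054 = 0.1953626

0.20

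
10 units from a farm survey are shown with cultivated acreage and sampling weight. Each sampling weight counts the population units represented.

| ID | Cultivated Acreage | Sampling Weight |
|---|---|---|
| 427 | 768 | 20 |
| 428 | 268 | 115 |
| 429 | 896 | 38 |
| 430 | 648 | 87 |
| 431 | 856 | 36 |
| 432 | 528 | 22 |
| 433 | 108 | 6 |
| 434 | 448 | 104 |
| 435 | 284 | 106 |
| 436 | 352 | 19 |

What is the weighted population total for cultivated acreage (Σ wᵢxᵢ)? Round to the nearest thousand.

Weighted total = 263068

263000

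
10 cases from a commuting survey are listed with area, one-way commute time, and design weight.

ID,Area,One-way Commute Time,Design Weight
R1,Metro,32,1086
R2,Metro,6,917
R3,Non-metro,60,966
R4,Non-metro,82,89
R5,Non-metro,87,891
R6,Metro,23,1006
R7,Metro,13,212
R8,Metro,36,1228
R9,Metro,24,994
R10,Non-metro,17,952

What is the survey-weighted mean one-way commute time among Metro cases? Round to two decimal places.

Metro rows: R1, R2, R6, R7, R8, R9
Weighted sum = 32×1086 + 6×917 + 23×1006 + 13×212 + 36×1228 + 24×994
  = 134212
Sum of weights = 1086 + 917 + 1006 + 212 + 1228 + 994 = 5443
Weighted mean = 134212 / 5443 = 24.657726

24.66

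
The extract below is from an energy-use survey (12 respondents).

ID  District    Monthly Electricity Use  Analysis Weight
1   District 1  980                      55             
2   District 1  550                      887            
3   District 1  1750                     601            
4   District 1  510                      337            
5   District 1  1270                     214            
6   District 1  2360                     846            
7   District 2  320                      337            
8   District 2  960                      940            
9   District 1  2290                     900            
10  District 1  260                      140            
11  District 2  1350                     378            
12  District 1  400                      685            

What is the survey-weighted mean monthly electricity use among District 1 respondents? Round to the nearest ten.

District 1 rows: 1, 2, 3, 4, 5, 6, 9, 10, 12
Weighted sum = 980×55 + 550×887 + 1750×601 + 510×337 + 1270×214 + 2360×846 + 2290×900 + 260×140 + 400×685
  = 53900 + 487850 + 1051750 + 171870 + 271780 + 1996560 + 2061000 + 36400 + 274000 = 6405110
Sum of weights = 55 + 887 + 601 + 337 + 214 + 846 + 900 + 140 + 685 = 4665
Weighted mean = 6405110 / 4665 = 1373.0139

1370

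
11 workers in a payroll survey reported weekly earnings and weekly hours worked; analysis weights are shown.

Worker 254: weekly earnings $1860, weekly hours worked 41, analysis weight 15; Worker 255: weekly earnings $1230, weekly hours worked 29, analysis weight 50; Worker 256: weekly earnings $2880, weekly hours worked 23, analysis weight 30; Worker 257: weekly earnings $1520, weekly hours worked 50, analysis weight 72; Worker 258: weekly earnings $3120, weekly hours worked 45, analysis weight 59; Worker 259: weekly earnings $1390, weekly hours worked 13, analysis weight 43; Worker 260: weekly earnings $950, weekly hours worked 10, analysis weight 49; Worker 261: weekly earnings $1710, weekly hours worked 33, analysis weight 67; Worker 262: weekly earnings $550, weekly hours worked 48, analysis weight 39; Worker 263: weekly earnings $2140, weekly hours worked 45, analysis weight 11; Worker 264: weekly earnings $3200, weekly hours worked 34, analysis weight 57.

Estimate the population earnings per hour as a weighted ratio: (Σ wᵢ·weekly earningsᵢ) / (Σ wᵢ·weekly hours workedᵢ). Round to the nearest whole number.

55

Σ wᵢ·y = 1860×15 + 1230×50 + 2880×30 + 1520×72 + 3120×59 + 1390×43 + 950×49 + 1710×67 + 550×39 + 2140×11 + 3200×57
  = 917600
Σ wᵢ·x = 41×15 + 29×50 + 23×30 + 50×72 + 45×59 + 13×43 + 10×49 + 33×67 + 48×39 + 45×11 + 34×57
  = 16575
Ratio = 917600 / 16575 = 55.360483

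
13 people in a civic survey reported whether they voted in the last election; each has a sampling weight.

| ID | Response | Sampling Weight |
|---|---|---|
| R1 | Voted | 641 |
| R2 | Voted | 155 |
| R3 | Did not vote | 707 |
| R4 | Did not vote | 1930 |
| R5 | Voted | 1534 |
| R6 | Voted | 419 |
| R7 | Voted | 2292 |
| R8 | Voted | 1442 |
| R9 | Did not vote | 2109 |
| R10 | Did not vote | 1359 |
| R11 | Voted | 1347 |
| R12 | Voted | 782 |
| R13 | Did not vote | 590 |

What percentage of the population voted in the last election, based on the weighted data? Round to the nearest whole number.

56

Sum of weights for 'Voted' = 641 + 155 + 1534 + 419 + 2292 + 1442 + 1347 + 782 = 8612
Total weight = 15307
Weighted proportion = 8612 / 15307 = 0.56261841 → 56.261841%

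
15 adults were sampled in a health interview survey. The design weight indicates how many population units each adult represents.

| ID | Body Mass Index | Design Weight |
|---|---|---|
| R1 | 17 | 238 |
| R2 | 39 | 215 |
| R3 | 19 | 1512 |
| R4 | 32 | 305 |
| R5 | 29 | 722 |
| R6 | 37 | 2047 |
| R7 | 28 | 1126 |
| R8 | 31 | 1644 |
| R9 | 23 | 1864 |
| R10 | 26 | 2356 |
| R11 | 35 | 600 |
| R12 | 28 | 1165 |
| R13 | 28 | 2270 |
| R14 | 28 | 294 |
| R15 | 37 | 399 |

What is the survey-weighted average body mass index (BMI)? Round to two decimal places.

Weighted sum = 474391
Sum of weights = 16757
Weighted mean = 474391 / 16757 = 28.31002

28.31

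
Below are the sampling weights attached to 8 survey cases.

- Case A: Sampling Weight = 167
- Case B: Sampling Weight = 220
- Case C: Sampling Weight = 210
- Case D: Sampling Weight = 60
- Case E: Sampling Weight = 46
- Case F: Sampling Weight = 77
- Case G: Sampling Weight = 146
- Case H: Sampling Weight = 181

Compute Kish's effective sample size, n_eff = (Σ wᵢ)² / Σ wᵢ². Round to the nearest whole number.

7

Σ wᵢ = 167 + 220 + 210 + 60 + 46 + 77 + 146 + 181 = 1107
Σ wᵢ² = 27889 + 48400 + 44100 + 3600 + 2116 + 5929 + 21316 + 32761 = 186111
n_eff = 1107² / 186111 = 1225449 / 186111 = 6.584506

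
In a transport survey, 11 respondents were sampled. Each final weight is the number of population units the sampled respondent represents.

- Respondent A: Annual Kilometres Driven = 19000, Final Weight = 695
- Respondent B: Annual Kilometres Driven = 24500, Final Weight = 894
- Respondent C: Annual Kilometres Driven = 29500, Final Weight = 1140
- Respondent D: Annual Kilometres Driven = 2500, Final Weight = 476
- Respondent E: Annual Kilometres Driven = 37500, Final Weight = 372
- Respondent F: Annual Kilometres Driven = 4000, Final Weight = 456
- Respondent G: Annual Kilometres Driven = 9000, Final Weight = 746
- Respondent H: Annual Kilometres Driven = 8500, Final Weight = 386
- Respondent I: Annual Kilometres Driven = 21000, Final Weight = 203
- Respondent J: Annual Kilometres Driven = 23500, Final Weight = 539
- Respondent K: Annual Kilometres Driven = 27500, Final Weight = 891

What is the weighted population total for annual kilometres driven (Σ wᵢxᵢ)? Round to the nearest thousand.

Weighted total = 137129000

137129000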